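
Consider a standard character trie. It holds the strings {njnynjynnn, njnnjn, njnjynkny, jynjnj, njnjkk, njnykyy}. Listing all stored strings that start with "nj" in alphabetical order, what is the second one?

njnjynkny

Words with prefix "nj", in lexicographic order: "njnjkk", "njnjynkny", "njnnjn", "njnykyy", "njnynjynnn"
The 2nd is njnjynkny.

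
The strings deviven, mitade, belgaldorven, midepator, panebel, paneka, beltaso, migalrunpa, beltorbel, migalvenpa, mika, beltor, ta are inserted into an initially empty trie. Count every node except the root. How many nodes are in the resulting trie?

67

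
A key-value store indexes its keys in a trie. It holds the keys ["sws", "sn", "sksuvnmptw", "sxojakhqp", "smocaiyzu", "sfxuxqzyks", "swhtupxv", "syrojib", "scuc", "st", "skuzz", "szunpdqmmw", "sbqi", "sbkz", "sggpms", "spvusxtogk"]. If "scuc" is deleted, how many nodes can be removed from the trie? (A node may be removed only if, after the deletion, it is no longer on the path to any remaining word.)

3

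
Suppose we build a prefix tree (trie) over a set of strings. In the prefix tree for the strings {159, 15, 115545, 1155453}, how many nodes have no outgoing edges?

Leaves are exactly the stored words that no other stored word extends.
Those words: "1155453", "159"
Leaf count: 2

2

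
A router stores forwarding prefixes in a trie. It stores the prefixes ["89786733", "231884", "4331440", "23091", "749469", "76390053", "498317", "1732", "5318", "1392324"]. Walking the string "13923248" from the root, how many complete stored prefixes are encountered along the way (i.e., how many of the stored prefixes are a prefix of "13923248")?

1

Traverse "13923248" character by character; count nodes along the way that are marked as word ends.
Prefixes of the query that are stored words: "1392324"
Count: 1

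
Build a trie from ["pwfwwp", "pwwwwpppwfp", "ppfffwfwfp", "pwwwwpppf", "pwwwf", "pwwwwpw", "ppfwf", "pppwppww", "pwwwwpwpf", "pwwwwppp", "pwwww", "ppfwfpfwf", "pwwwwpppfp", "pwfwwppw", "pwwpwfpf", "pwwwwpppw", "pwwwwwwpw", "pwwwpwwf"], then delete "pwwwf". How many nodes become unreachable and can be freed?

1

After clearing the end-marker at "pwwwf", prune upward until reaching a node still needed by another word.
The suffix "f" (1 node) is used only by "pwwwf"; the node for "pwww" still has the child "w", so pruning stops there.
Nodes removed: 1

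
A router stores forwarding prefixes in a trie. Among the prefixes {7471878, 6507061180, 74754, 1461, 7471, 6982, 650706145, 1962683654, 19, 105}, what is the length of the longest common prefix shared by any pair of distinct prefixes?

7

The deepest shared node is where two words last agree before diverging.
e.g. "6507061180" and "650706145" share the prefix "6507061" of length 7; no pair shares a longer one.
Longest shared-prefix length: 7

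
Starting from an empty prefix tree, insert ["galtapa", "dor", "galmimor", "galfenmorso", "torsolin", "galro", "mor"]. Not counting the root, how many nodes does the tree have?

Count nodes per top-level branch (shared prefixes stored once):
  'd'-branch (dor): 3 nodes
  'g'-branch (galfenmorso, galmimor, galro, galtapa): 22 nodes
  'm'-branch (mor): 3 nodes
  't'-branch (torsolin): 8 nodes
Sum: 36

36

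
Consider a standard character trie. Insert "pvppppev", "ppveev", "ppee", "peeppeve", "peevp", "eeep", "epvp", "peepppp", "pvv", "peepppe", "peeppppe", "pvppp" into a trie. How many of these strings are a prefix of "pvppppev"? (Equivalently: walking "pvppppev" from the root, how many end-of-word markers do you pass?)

Check each prefix of "pvppppev" against the stored set — each match is an end-marker on the path.
Prefixes of the query that are stored words: "pvppp", "pvppppev"
Count: 2

2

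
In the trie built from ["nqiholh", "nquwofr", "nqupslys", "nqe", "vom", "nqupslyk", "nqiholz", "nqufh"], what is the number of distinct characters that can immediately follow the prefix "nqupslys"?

0

The children of the "nqupslys" node are the distinct next characters among strings starting with "nqupslys".
No stored string extends past "nqupslys".
That node has 0 child edges.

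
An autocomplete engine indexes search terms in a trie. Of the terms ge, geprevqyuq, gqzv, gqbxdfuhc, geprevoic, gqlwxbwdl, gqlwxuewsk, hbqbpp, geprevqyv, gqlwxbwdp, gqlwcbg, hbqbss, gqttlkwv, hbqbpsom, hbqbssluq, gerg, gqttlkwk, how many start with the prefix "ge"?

Traverse to the node for "ge", then collect every word in that subtree.
Words under "ge": ge, geprevoic, geprevqyuq, geprevqyv, gerg
Count: 5

5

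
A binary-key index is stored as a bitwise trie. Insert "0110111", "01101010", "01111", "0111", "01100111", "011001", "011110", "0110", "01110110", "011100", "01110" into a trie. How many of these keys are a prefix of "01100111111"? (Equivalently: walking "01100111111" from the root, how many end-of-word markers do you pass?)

Traverse "01100111111" character by character; count nodes along the way that are marked as word ends.
Prefixes of the query that are stored words: "0110", "011001", "01100111"
Count: 3

3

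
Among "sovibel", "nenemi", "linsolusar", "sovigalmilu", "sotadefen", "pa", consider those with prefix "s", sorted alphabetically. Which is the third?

DFS of the "s" subtree visits, in order: "sotadefen", "sovibel", "sovigalmilu"
The 3rd is sovigalmilu.

sovigalmilu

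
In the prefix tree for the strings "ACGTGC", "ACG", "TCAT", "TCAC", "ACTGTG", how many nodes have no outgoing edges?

4

Leaves are exactly the stored words that no other stored word extends.
Those words: "ACGTGC", "ACTGTG", "TCAC", "TCAT"
Leaf count: 4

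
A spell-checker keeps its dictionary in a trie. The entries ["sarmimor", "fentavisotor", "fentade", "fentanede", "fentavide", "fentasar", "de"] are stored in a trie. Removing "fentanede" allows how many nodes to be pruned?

4

After clearing the end-marker at "fentanede", prune upward until reaching a node still needed by another word.
The suffix "nede" (4 nodes) is used only by "fentanede"; the node for "fenta" still has the child "v", so pruning stops there.
Nodes removed: 4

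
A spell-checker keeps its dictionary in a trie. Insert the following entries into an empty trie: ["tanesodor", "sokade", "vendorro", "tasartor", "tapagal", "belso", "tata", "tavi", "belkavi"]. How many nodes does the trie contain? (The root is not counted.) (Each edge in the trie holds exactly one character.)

47

Insert word by word; a character creates a node only if that edge doesn't already exist:
  "tanesodor" → 9 new (t, a, n, e, s, o, d, o, r)
  "sokade" → 6 new (s, o, k, a, d, e)
  "vendorro" → 8 new (v, e, n, d, o, r, r, o)
  "tasartor" → prefix "ta" already present; 6 new (s, a, r, t, o, r)
  "tapagal" → prefix "ta" already present; 5 new (p, a, g, a, l)
  "belso" → 5 new (b, e, l, s, o)
  "tata" → prefix "ta" already present; 2 new (t, a)
  "tavi" → prefix "ta" already present; 2 new (v, i)
  "belkavi" → prefix "bel" already present; 4 new (k, a, v, i)
Total nodes = 9 + 6 + 8 + 6 + 5 + 5 + 2 + 2 + 4 = 47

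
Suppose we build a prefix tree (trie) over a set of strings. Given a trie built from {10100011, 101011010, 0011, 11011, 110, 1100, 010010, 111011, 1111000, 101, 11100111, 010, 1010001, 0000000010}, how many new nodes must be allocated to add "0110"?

2

"01" is already a path in the trie; the remaining "10" must be added.
Each of the 2 remaining characters creates one node.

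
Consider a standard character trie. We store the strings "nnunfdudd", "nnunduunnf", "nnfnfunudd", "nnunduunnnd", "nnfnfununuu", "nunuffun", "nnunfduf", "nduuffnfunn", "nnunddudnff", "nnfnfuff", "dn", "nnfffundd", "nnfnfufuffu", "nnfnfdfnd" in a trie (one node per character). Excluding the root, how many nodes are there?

Insert word by word; a character creates a node only if that edge doesn't already exist:
  "nnunfdudd" → 9 new (n, n, u, n, f, d, u, d, d)
  "nnunduunnf" → prefix "nnun" already present; 6 new (d, u, u, n, n, f)
  "nnfnfunudd" → prefix "nn" already present; 8 new (f, n, f, u, n, u, d, d)
  "nnunduunnnd" → prefix "nnunduunn" already present; 2 new (n, d)
  "nnfnfununuu" → prefix "nnfnfunu" already present; 3 new (n, u, u)
  "nunuffun" → prefix "n" already present; 7 new (u, n, u, f, f, u, n)
  "nnunfduf" → prefix "nnunfdu" already present; 1 new (f)
  "nduuffnfunn" → prefix "n" already present; 10 new (d, u, u, f, f, n, f, u, n, n)
  "nnunddudnff" → prefix "nnund" already present; 6 new (d, u, d, n, f, f)
  "nnfnfuff" → prefix "nnfnfu" already present; 2 new (f, f)
  "dn" → 2 new (d, n)
  "nnfffundd" → prefix "nnf" already present; 6 new (f, f, u, n, d, d)
  "nnfnfufuffu" → prefix "nnfnfuf" already present; 4 new (u, f, f, u)
  "nnfnfdfnd" → prefix "nnfnf" already present; 4 new (d, f, n, d)
Total nodes = 9 + 6 + 8 + 2 + 3 + 7 + 1 + 10 + 6 + 2 + 2 + 6 + 4 + 4 = 70

70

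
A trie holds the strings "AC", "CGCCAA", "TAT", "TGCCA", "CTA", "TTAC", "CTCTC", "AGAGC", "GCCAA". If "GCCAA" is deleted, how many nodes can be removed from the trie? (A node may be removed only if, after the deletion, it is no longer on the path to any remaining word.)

After clearing the end-marker at "GCCAA", prune upward until reaching a node still needed by another word.
No other word shares any prefix with "GCCAA", so all 5 of its nodes go.
Nodes removed: 5

5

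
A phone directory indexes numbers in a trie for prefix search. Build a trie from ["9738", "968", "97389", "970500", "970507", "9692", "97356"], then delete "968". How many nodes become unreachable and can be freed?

After clearing the end-marker at "968", prune upward until reaching a node still needed by another word.
The suffix "8" (1 node) is used only by "968"; the node for "96" still has the child "9", so pruning stops there.
Nodes removed: 1

1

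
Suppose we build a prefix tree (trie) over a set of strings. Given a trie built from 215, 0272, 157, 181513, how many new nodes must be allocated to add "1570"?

1

The longest prefix of "1570" already in the trie is "157" (length 3).
So 4 − 3 = 1 new nodes.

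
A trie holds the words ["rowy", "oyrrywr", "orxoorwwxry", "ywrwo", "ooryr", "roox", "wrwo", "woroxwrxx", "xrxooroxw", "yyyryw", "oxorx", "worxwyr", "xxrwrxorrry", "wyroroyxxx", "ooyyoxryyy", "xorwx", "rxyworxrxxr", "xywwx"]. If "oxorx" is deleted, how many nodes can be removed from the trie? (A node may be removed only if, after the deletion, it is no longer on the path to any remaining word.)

4

Walk "oxorx" from the leaf back toward the root, removing each node that no remaining word uses.
The suffix "xorx" (4 nodes) is used only by "oxorx"; the node for "o" still has the child "y", so pruning stops there.
Nodes removed: 4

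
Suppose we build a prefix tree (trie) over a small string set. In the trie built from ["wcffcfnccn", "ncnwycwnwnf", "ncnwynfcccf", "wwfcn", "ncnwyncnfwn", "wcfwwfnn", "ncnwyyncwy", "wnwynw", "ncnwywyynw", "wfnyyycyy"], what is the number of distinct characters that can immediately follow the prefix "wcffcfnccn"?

0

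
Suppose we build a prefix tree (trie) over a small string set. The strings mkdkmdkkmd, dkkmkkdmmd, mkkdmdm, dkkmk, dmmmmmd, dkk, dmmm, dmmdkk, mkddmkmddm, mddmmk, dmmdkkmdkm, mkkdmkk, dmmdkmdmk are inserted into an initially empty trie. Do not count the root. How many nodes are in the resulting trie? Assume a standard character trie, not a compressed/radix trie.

56

For each word, the new-node count is its length minus the longest prefix already in the trie:
  "mkdkmdkkmd" → 10 new (m, k, d, k, m, d, k, k, m, d)
  "dkkmkkdmmd" → 10 new (d, k, k, m, k, k, d, m, m, d)
  "mkkdmdm" → prefix "mk" already present; 5 new (k, d, m, d, m)
  "dkkmk" → prefix "dkkmk" already present; 0 new (none)
  "dmmmmmd" → prefix "d" already present; 6 new (m, m, m, m, m, d)
  "dkk" → prefix "dkk" already present; 0 new (none)
  "dmmm" → prefix "dmmm" already present; 0 new (none)
  "dmmdkk" → prefix "dmm" already present; 3 new (d, k, k)
  "mkddmkmddm" → prefix "mkd" already present; 7 new (d, m, k, m, d, d, m)
  "mddmmk" → prefix "m" already present; 5 new (d, d, m, m, k)
  "dmmdkkmdkm" → prefix "dmmdkk" already present; 4 new (m, d, k, m)
  "mkkdmkk" → prefix "mkkdm" already present; 2 new (k, k)
  "dmmdkmdmk" → prefix "dmmdk" already present; 4 new (m, d, m, k)
Total nodes = 10 + 10 + 5 + 0 + 6 + 0 + 0 + 3 + 7 + 5 + 4 + 2 + 4 = 56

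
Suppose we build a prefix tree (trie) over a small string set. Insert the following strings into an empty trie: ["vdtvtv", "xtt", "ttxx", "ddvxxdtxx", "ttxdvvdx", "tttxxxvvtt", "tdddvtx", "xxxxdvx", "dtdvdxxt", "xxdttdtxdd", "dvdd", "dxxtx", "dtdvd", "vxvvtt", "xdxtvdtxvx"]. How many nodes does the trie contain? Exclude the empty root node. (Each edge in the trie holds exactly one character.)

Trace insertions, counting only characters that open a new branch:
  "vdtvtv" → 6 new (v, d, t, v, t, v)
  "xtt" → 3 new (x, t, t)
  "ttxx" → 4 new (t, t, x, x)
  "ddvxxdtxx" → 9 new (d, d, v, x, x, d, t, x, x)
  "ttxdvvdx" → prefix "ttx" already present; 5 new (d, v, v, d, x)
  "tttxxxvvtt" → prefix "tt" already present; 8 new (t, x, x, x, v, v, t, t)
  "tdddvtx" → prefix "t" already present; 6 new (d, d, d, v, t, x)
  "xxxxdvx" → prefix "x" already present; 6 new (x, x, x, d, v, x)
  "dtdvdxxt" → prefix "d" already present; 7 new (t, d, v, d, x, x, t)
  "xxdttdtxdd" → prefix "xx" already present; 8 new (d, t, t, d, t, x, d, d)
  "dvdd" → prefix "d" already present; 3 new (v, d, d)
  "dxxtx" → prefix "d" already present; 4 new (x, x, t, x)
  "dtdvd" → prefix "dtdvd" already present; 0 new (none)
  "vxvvtt" → prefix "v" already present; 5 new (x, v, v, t, t)
  "xdxtvdtxvx" → prefix "x" already present; 9 new (d, x, t, v, d, t, x, v, x)
Total nodes = 6 + 3 + 4 + 9 + 5 + 8 + 6 + 6 + 7 + 8 + 3 + 4 + 0 + 5 + 9 = 83

83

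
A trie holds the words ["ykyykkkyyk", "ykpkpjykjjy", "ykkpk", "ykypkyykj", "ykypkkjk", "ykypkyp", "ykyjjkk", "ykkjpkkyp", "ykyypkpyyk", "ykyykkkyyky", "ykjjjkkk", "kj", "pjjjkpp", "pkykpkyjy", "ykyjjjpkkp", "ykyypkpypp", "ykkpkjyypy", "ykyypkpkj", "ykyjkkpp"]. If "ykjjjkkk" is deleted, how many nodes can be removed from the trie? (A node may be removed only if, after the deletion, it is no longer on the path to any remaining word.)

6

Walk "ykjjjkkk" from the leaf back toward the root, removing each node that no remaining word uses.
The suffix "jjjkkk" (6 nodes) is used only by "ykjjjkkk"; the node for "yk" still has the child "y", so pruning stops there.
Nodes removed: 6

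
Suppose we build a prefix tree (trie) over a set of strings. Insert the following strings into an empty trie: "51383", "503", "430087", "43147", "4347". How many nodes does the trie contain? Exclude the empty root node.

Insert word by word; a character creates a node only if that edge doesn't already exist:
  "51383" → 5 new (5, 1, 3, 8, 3)
  "503" → prefix "5" already present; 2 new (0, 3)
  "430087" → 6 new (4, 3, 0, 0, 8, 7)
  "43147" → prefix "43" already present; 3 new (1, 4, 7)
  "4347" → prefix "43" already present; 2 new (4, 7)
Total nodes = 5 + 2 + 6 + 3 + 2 = 18

18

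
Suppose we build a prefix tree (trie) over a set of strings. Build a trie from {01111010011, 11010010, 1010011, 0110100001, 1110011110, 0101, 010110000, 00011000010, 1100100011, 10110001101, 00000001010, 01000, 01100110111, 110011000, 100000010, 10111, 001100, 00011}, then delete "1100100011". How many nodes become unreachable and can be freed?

5

A node on "1100100011"'s path can go only if nothing else ends at it or branches off below it.
The suffix "00011" (5 nodes) is used only by "1100100011"; the node for "11001" still has the child "1", so pruning stops there.
Nodes removed: 5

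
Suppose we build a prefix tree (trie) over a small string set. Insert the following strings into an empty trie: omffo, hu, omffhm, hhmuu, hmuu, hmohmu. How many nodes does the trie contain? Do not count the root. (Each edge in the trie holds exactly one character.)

20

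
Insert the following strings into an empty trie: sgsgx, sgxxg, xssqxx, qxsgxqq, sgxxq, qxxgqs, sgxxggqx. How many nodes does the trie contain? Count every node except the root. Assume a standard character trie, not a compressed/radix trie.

Trie structure (* marks end of a word):
(root)
├─ q
│  └─ x
│     ├─ s
│     │  └─ g
│     │     └─ x
│     │        └─ q
│     │           └─ q *
│     └─ x
│        └─ g
│           └─ q
│              └─ s *
├─ s
│  └─ g
│     ├─ s
│     │  └─ g
│     │     └─ x *
│     └─ x
│        └─ x
│           ├─ g *
│           │  └─ g
│           │     └─ q
│           │        └─ x *
│           └─ q *
└─ x
   └─ s
      └─ s
         └─ q
            └─ x
               └─ x *
Counting every labelled node above: 29.

29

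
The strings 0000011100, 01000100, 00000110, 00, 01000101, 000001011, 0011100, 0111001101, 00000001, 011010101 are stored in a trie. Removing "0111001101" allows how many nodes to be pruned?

After clearing the end-marker at "0111001101", prune upward until reaching a node still needed by another word.
The suffix "1001101" (7 nodes) is used only by "0111001101"; the node for "011" still has the child "0", so pruning stops there.
Nodes removed: 7

7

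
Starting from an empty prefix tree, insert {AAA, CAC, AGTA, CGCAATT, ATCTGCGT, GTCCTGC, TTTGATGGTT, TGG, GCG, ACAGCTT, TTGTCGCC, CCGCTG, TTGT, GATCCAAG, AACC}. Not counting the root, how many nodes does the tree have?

Trace insertions, counting only characters that open a new branch:
  "AAA" → 3 new (A, A, A)
  "CAC" → 3 new (C, A, C)
  "AGTA" → prefix "A" already present; 3 new (G, T, A)
  "CGCAATT" → prefix "C" already present; 6 new (G, C, A, A, T, T)
  "ATCTGCGT" → prefix "A" already present; 7 new (T, C, T, G, C, G, T)
  "GTCCTGC" → 7 new (G, T, C, C, T, G, C)
  "TTTGATGGTT" → 10 new (T, T, T, G, A, T, G, G, T, T)
  "TGG" → prefix "T" already present; 2 new (G, G)
  "GCG" → prefix "G" already present; 2 new (C, G)
  "ACAGCTT" → prefix "A" already present; 6 new (C, A, G, C, T, T)
  "TTGTCGCC" → prefix "TT" already present; 6 new (G, T, C, G, C, C)
  "CCGCTG" → prefix "C" already present; 5 new (C, G, C, T, G)
  "TTGT" → prefix "TTGT" already present; 0 new (none)
  "GATCCAAG" → prefix "G" already present; 7 new (A, T, C, C, A, A, G)
  "AACC" → prefix "AA" already present; 2 new (C, C)
Total nodes = 3 + 3 + 3 + 6 + 7 + 7 + 10 + 2 + 2 + 6 + 6 + 5 + 0 + 7 + 2 = 69

69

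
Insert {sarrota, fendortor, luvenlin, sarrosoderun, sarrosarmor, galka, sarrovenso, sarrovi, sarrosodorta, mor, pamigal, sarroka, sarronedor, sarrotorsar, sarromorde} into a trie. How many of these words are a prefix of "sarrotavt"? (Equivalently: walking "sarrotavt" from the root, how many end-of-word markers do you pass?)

Traverse "sarrotavt" character by character; count nodes along the way that are marked as word ends.
Prefixes of the query that are stored words: "sarrota"
Count: 1

1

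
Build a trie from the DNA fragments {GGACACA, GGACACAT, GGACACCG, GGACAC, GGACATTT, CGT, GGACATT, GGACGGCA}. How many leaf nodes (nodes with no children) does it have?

5

Leaves are exactly the stored words that no other stored word extends.
Those words: "CGT", "GGACACAT", "GGACACCG", "GGACATTT", "GGACGGCA"
Leaf count: 5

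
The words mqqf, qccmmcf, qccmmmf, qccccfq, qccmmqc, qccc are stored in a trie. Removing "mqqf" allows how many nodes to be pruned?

Walk "mqqf" from the leaf back toward the root, removing each node that no remaining word uses.
No other word shares any prefix with "mqqf", so all 4 of its nodes go.
Nodes removed: 4

4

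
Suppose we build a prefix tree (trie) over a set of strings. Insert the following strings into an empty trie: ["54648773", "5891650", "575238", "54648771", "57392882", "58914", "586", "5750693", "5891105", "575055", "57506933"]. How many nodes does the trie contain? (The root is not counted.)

38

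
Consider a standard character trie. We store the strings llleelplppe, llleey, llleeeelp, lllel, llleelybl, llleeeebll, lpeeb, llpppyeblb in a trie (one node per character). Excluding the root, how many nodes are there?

35

For each word, the new-node count is its length minus the longest prefix already in the trie:
  "llleelplppe" → 11 new (l, l, l, e, e, l, p, l, p, p, e)
  "llleey" → prefix "lllee" already present; 1 new (y)
  "llleeeelp" → prefix "lllee" already present; 4 new (e, e, l, p)
  "lllel" → prefix "llle" already present; 1 new (l)
  "llleelybl" → prefix "llleel" already present; 3 new (y, b, l)
  "llleeeebll" → prefix "llleeee" already present; 3 new (b, l, l)
  "lpeeb" → prefix "l" already present; 4 new (p, e, e, b)
  "llpppyeblb" → prefix "ll" already present; 8 new (p, p, p, y, e, b, l, b)
Total nodes = 11 + 1 + 4 + 1 + 3 + 3 + 4 + 8 = 35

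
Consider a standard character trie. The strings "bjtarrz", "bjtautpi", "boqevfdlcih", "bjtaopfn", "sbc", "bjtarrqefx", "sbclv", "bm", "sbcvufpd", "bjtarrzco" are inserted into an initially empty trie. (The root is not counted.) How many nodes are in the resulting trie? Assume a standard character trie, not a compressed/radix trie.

42

Count nodes per top-level branch (shared prefixes stored once):
  'b'-branch (bjtaopfn, bjtarrqefx, bjtarrz, bjtarrzco, bjtautpi, bm, boqevfdlcih): 32 nodes
  's'-branch (sbc, sbclv, sbcvufpd): 10 nodes
Sum: 42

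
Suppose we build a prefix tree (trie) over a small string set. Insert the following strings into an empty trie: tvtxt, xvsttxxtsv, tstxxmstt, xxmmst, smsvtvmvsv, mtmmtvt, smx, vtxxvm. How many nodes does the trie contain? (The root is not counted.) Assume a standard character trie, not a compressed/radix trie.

52

Count nodes per top-level branch (shared prefixes stored once):
  'm'-branch (mtmmtvt): 7 nodes
  's'-branch (smsvtvmvsv, smx): 11 nodes
  't'-branch (tstxxmstt, tvtxt): 13 nodes
  'v'-branch (vtxxvm): 6 nodes
  'x'-branch (xvsttxxtsv, xxmmst): 15 nodes
Sum: 52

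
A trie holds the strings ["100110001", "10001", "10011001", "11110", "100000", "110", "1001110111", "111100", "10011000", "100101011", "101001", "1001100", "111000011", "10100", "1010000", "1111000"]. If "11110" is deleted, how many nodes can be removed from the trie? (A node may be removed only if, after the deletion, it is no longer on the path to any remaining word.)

0

Walk "11110" from the leaf back toward the root, removing each node that no remaining word uses.
Every node on "11110" is still needed (e.g. by "111100"), so nothing is freed.
Nodes removed: 0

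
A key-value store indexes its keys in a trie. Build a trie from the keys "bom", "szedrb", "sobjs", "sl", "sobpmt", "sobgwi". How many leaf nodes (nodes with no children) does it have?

6

Leaves are exactly the stored words that no other stored word extends.
Those words: "bom", "sl", "sobgwi", "sobjs", "sobpmt", "szedrb"
Leaf count: 6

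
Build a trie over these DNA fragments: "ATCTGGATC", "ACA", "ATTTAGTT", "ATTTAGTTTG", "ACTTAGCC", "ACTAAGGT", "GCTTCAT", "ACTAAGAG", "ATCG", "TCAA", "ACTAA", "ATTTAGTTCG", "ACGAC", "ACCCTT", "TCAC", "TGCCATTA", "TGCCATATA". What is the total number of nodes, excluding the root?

64

Insert word by word; a character creates a node only if that edge doesn't already exist:
  "ATCTGGATC" → 9 new (A, T, C, T, G, G, A, T, C)
  "ACA" → prefix "A" already present; 2 new (C, A)
  "ATTTAGTT" → prefix "AT" already present; 6 new (T, T, A, G, T, T)
  "ATTTAGTTTG" → prefix "ATTTAGTT" already present; 2 new (T, G)
  "ACTTAGCC" → prefix "AC" already present; 6 new (T, T, A, G, C, C)
  "ACTAAGGT" → prefix "ACT" already present; 5 new (A, A, G, G, T)
  "GCTTCAT" → 7 new (G, C, T, T, C, A, T)
  "ACTAAGAG" → prefix "ACTAAG" already present; 2 new (A, G)
  "ATCG" → prefix "ATC" already present; 1 new (G)
  "TCAA" → 4 new (T, C, A, A)
  "ACTAA" → prefix "ACTAA" already present; 0 new (none)
  "ATTTAGTTCG" → prefix "ATTTAGTT" already present; 2 new (C, G)
  "ACGAC" → prefix "AC" already present; 3 new (G, A, C)
  "ACCCTT" → prefix "AC" already present; 4 new (C, C, T, T)
  "TCAC" → prefix "TCA" already present; 1 new (C)
  "TGCCATTA" → prefix "T" already present; 7 new (G, C, C, A, T, T, A)
  "TGCCATATA" → prefix "TGCCAT" already present; 3 new (A, T, A)
Total nodes = 9 + 2 + 6 + 2 + 6 + 5 + 7 + 2 + 1 + 4 + 0 + 2 + 3 + 4 + 1 + 7 + 3 = 64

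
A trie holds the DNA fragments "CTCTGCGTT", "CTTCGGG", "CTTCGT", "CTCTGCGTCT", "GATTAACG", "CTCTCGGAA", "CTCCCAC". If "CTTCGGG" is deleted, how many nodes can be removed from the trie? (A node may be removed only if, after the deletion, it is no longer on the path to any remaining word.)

Walk "CTTCGGG" from the leaf back toward the root, removing each node that no remaining word uses.
The suffix "GG" (2 nodes) is used only by "CTTCGGG"; the node for "CTTCG" still has the child "T", so pruning stops there.
Nodes removed: 2

2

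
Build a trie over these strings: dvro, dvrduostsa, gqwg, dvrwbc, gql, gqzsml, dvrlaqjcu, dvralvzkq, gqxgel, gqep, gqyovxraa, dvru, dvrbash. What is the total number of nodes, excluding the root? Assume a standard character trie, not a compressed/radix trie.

53

Count nodes per top-level branch (shared prefixes stored once):
  'd'-branch (dvralvzkq, dvrbash, dvrduostsa, dvrlaqjcu, dvro, dvru, dvrwbc): 31 nodes
  'g'-branch (gqep, gql, gqwg, gqxgel, gqyovxraa, gqzsml): 22 nodes
Sum: 53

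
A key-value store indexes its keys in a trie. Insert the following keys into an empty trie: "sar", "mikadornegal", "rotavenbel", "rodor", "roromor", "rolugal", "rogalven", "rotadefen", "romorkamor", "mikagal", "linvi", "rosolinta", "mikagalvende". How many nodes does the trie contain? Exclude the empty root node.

Insert word by word; a character creates a node only if that edge doesn't already exist:
  "sar" → 3 new (s, a, r)
  "mikadornegal" → 12 new (m, i, k, a, d, o, r, n, e, g, a, l)
  "rotavenbel" → 10 new (r, o, t, a, v, e, n, b, e, l)
  "rodor" → prefix "ro" already present; 3 new (d, o, r)
  "roromor" → prefix "ro" already present; 5 new (r, o, m, o, r)
  "rolugal" → prefix "ro" already present; 5 new (l, u, g, a, l)
  "rogalven" → prefix "ro" already present; 6 new (g, a, l, v, e, n)
  "rotadefen" → prefix "rota" already present; 5 new (d, e, f, e, n)
  "romorkamor" → prefix "ro" already present; 8 new (m, o, r, k, a, m, o, r)
  "mikagal" → prefix "mika" already present; 3 new (g, a, l)
  "linvi" → 5 new (l, i, n, v, i)
  "rosolinta" → prefix "ro" already present; 7 new (s, o, l, i, n, t, a)
  "mikagalvende" → prefix "mikagal" already present; 5 new (v, e, n, d, e)
Total nodes = 3 + 12 + 10 + 3 + 5 + 5 + 6 + 5 + 8 + 3 + 5 + 7 + 5 = 77

77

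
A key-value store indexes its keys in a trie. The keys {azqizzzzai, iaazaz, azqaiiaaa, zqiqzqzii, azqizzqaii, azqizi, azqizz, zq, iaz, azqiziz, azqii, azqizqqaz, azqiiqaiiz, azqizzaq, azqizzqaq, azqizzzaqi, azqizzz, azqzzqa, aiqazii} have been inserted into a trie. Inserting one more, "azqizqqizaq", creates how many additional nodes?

4

"azqizqq" is already a path in the trie; the remaining "izaq" must be added.
So 11 − 7 = 4 new nodes.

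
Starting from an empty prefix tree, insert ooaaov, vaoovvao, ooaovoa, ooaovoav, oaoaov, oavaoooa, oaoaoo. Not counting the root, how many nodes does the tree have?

Count nodes per top-level branch (shared prefixes stored once):
  'o'-branch (oaoaoo, oaoaov, oavaoooa, ooaaov, ooaovoa, ooaovoav): 23 nodes
  'v'-branch (vaoovvao): 8 nodes
Sum: 31

31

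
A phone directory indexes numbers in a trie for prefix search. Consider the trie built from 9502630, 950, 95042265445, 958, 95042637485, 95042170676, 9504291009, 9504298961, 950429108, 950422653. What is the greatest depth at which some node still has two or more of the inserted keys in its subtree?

8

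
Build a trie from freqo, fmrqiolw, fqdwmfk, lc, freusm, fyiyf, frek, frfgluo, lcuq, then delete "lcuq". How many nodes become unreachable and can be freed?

After clearing the end-marker at "lcuq", prune upward until reaching a node still needed by another word.
The suffix "uq" (2 nodes) is used only by "lcuq"; "lc" is itself a stored word, so pruning stops there.
Nodes removed: 2

2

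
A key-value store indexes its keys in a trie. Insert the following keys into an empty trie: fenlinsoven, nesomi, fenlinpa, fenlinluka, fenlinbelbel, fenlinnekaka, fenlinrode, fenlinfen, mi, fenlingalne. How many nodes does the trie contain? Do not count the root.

49

Trace insertions, counting only characters that open a new branch:
  "fenlinsoven" → 11 new (f, e, n, l, i, n, s, o, v, e, n)
  "nesomi" → 6 new (n, e, s, o, m, i)
  "fenlinpa" → prefix "fenlin" already present; 2 new (p, a)
  "fenlinluka" → prefix "fenlin" already present; 4 new (l, u, k, a)
  "fenlinbelbel" → prefix "fenlin" already present; 6 new (b, e, l, b, e, l)
  "fenlinnekaka" → prefix "fenlin" already present; 6 new (n, e, k, a, k, a)
  "fenlinrode" → prefix "fenlin" already present; 4 new (r, o, d, e)
  "fenlinfen" → prefix "fenlin" already present; 3 new (f, e, n)
  "mi" → 2 new (m, i)
  "fenlingalne" → prefix "fenlin" already present; 5 new (g, a, l, n, e)
Total nodes = 11 + 6 + 2 + 4 + 6 + 6 + 4 + 3 + 2 + 5 = 49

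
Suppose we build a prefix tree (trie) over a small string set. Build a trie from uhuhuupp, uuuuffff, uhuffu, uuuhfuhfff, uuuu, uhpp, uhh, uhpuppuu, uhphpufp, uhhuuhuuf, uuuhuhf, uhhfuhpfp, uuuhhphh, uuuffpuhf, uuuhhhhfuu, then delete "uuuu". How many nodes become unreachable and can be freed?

0

A node on "uuuu"'s path can go only if nothing else ends at it or branches off below it.
Every node on "uuuu" is still needed (e.g. by "uuuuffff"), so nothing is freed.
Nodes removed: 0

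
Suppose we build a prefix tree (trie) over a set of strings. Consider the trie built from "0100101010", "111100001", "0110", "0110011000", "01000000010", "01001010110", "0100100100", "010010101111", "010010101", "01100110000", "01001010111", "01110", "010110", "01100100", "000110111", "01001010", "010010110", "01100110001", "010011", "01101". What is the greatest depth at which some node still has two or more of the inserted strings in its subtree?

The deepest shared node is where two words last agree before diverging.
e.g. "01001010111" and "010010101111" share the prefix "01001010111" of length 11; no pair shares a longer one.
Longest shared-prefix length: 11

11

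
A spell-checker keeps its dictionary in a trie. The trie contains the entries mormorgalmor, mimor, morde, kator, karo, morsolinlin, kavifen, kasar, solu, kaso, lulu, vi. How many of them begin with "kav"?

1

Traverse to the node for "kav", then collect every word in that subtree.
Matches: "kavifen"
Count: 1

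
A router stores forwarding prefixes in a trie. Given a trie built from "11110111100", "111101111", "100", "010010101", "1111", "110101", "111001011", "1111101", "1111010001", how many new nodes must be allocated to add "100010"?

"100" is already a path in the trie; the remaining "010" must be added.
So 6 − 3 = 3 new nodes.

3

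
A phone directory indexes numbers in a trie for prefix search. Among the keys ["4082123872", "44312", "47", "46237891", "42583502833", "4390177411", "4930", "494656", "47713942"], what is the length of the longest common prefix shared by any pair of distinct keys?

2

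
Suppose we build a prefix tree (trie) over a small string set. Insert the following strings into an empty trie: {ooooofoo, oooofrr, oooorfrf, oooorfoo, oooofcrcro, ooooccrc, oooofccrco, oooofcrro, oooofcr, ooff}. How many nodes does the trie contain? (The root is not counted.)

Insert word by word; a character creates a node only if that edge doesn't already exist:
  "ooooofoo" → 8 new (o, o, o, o, o, f, o, o)
  "oooofrr" → prefix "oooo" already present; 3 new (f, r, r)
  "oooorfrf" → prefix "oooo" already present; 4 new (r, f, r, f)
  "oooorfoo" → prefix "oooorf" already present; 2 new (o, o)
  "oooofcrcro" → prefix "oooof" already present; 5 new (c, r, c, r, o)
  "ooooccrc" → prefix "oooo" already present; 4 new (c, c, r, c)
  "oooofccrco" → prefix "oooofc" already present; 4 new (c, r, c, o)
  "oooofcrro" → prefix "oooofcr" already present; 2 new (r, o)
  "oooofcr" → prefix "oooofcr" already present; 0 new (none)
  "ooff" → prefix "oo" already present; 2 new (f, f)
Total nodes = 8 + 3 + 4 + 2 + 5 + 4 + 4 + 2 + 0 + 2 = 34

34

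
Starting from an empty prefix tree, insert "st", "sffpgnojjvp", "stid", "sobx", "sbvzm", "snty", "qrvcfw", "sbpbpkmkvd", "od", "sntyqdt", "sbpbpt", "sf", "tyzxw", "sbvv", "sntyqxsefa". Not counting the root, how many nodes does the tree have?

55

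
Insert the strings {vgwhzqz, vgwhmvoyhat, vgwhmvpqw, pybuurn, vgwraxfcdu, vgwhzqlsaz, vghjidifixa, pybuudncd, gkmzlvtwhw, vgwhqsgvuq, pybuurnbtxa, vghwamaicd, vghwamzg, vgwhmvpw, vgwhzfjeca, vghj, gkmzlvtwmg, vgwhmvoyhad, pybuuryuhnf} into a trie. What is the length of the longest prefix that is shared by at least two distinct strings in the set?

10

The deepest shared node is where two words last agree before diverging.
e.g. "vgwhmvoyhad" and "vgwhmvoyhat" share the prefix "vgwhmvoyha" of length 10; no pair shares a longer one.
Longest shared-prefix length: 10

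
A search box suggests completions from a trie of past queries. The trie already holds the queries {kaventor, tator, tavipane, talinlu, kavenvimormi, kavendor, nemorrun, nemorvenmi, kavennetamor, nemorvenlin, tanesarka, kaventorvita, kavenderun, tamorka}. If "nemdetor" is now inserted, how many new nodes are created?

Walking "nemdetor" from the root, the first 3 characters ("nem") follow existing edges; "d" is the first miss.
So 8 − 3 = 5 new nodes.

5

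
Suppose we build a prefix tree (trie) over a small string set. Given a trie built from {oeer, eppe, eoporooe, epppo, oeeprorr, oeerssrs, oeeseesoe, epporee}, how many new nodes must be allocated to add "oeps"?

2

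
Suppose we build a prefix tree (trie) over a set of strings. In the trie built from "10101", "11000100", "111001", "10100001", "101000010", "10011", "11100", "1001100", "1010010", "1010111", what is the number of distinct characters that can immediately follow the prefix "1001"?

1

Walk "1001" from the root, arriving at one node.
Characters that immediately follow "1001" among the stored strings: {1}.
That node has 1 child edge.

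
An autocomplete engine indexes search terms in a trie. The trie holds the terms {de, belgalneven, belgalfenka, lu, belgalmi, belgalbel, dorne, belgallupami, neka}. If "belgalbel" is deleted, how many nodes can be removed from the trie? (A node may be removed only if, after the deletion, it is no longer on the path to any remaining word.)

Walk "belgalbel" from the leaf back toward the root, removing each node that no remaining word uses.
The suffix "bel" (3 nodes) is used only by "belgalbel"; the node for "belgal" still has the child "n", so pruning stops there.
Nodes removed: 3

3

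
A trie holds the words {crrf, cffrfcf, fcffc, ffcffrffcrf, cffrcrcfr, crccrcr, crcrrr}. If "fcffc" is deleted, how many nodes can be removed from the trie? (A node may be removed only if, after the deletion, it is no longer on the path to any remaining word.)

4

Walk "fcffc" from the leaf back toward the root, removing each node that no remaining word uses.
The suffix "cffc" (4 nodes) is used only by "fcffc"; the node for "f" still has the child "f", so pruning stops there.
Nodes removed: 4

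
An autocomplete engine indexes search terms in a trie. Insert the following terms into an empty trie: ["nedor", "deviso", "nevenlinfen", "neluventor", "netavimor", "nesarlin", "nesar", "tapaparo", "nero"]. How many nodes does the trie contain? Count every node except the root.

51

For each word, the new-node count is its length minus the longest prefix already in the trie:
  "nedor" → 5 new (n, e, d, o, r)
  "deviso" → 6 new (d, e, v, i, s, o)
  "nevenlinfen" → prefix "ne" already present; 9 new (v, e, n, l, i, n, f, e, n)
  "neluventor" → prefix "ne" already present; 8 new (l, u, v, e, n, t, o, r)
  "netavimor" → prefix "ne" already present; 7 new (t, a, v, i, m, o, r)
  "nesarlin" → prefix "ne" already present; 6 new (s, a, r, l, i, n)
  "nesar" → prefix "nesar" already present; 0 new (none)
  "tapaparo" → 8 new (t, a, p, a, p, a, r, o)
  "nero" → prefix "ne" already present; 2 new (r, o)
Total nodes = 5 + 6 + 9 + 8 + 7 + 6 + 0 + 8 + 2 = 51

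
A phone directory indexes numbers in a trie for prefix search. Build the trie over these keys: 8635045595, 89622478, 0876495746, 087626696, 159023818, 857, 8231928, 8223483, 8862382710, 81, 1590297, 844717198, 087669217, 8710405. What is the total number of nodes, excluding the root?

For each word, the new-node count is its length minus the longest prefix already in the trie:
  "8635045595" → 10 new (8, 6, 3, 5, 0, 4, 5, 5, 9, 5)
  "89622478" → prefix "8" already present; 7 new (9, 6, 2, 2, 4, 7, 8)
  "0876495746" → 10 new (0, 8, 7, 6, 4, 9, 5, 7, 4, 6)
  "087626696" → prefix "0876" already present; 5 new (2, 6, 6, 9, 6)
  "159023818" → 9 new (1, 5, 9, 0, 2, 3, 8, 1, 8)
  "857" → prefix "8" already present; 2 new (5, 7)
  "8231928" → prefix "8" already present; 6 new (2, 3, 1, 9, 2, 8)
  "8223483" → prefix "82" already present; 5 new (2, 3, 4, 8, 3)
  "8862382710" → prefix "8" already present; 9 new (8, 6, 2, 3, 8, 2, 7, 1, 0)
  "81" → prefix "8" already present; 1 new (1)
  "1590297" → prefix "15902" already present; 2 new (9, 7)
  "844717198" → prefix "8" already present; 8 new (4, 4, 7, 1, 7, 1, 9, 8)
  "087669217" → prefix "0876" already present; 5 new (6, 9, 2, 1, 7)
  "8710405" → prefix "8" already present; 6 new (7, 1, 0, 4, 0, 5)
Total nodes = 10 + 7 + 10 + 5 + 9 + 2 + 6 + 5 + 9 + 1 + 2 + 8 + 5 + 6 = 85

85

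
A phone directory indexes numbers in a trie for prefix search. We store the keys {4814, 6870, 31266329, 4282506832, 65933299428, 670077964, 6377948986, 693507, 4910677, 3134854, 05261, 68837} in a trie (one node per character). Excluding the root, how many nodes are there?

76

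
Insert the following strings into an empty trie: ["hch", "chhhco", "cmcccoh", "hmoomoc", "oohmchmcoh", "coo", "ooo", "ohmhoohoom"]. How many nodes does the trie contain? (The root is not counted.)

43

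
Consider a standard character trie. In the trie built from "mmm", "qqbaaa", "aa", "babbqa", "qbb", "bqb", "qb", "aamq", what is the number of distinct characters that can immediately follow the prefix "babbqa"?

The children of the "babbqa" node are the distinct next characters among strings starting with "babbqa".
No stored string extends past "babbqa".
That node has 0 child edges.

0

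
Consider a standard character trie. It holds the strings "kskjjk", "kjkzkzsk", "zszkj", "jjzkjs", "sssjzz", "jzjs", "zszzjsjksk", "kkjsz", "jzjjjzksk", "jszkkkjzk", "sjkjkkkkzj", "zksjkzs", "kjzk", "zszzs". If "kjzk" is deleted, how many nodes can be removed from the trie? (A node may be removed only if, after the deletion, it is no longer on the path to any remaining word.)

After clearing the end-marker at "kjzk", prune upward until reaching a node still needed by another word.
The suffix "zk" (2 nodes) is used only by "kjzk"; the node for "kj" still has the child "k", so pruning stops there.
Nodes removed: 2

2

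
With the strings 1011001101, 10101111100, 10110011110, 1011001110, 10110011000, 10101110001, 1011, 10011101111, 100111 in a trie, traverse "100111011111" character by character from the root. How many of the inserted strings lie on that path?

Traverse "100111011111" character by character; count nodes along the way that are marked as word ends.
Prefixes of the query that are stored words: "100111", "10011101111"
Count: 2

2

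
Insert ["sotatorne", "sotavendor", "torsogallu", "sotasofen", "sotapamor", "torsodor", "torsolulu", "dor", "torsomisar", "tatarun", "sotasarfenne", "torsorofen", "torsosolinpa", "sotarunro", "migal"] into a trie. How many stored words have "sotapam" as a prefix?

Filter for entries beginning with "sotapam":
Words under "sotapam": sotapamor
Count: 1

1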